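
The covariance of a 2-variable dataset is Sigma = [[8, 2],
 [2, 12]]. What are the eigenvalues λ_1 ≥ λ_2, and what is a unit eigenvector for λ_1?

Step 1 — characteristic polynomial of 2×2 Sigma:
  det(Sigma - λI) = λ² - trace · λ + det = 0.
  trace = 8 + 12 = 20, det = 8·12 - (2)² = 92.
Step 2 — discriminant:
  Δ = trace² - 4·det = 400 - 368 = 32.
Step 3 — eigenvalues:
  λ = (trace ± √Δ)/2 = (20 ± 5.6569)/2,
  λ_1 = 12.8284,  λ_2 = 7.1716.

Step 4 — unit eigenvector for λ_1: solve (Sigma - λ_1 I)v = 0. First row:
  (8 - 12.8284)·v_x + (2)·v_y = 0, i.e. (-4.8284)·v_x + (2)·v_y = 0,
  so v ∝ (b, λ_1 - a) = (2, 4.8284) = u.
  ||u|| = √((2)² + (4.8284)²) = √(27.3137) ≈ 5.2263,
  v_1 = u/||u|| ≈ (0.3827, 0.9239) (||v_1|| = 1).

λ_1 = 12.8284,  λ_2 = 7.1716;  v_1 ≈ (0.3827, 0.9239)


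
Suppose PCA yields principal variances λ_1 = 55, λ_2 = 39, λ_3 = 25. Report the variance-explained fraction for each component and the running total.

Step 1 — total variance = trace(Sigma) = Σ λ_i = 55 + 39 + 25 = 119.

Step 2 — fraction explained by component i = λ_i / Σ λ:
  PC1: 55/119 = 0.4622
  PC2: 39/119 = 0.3277
  PC3: 25/119 = 0.2101

Step 3 — cumulative fraction after k components = (λ_1 + ... + λ_k) / Σ λ:
  k = 1: 55/119 = 0.4622
  k = 2: (55 + 39)/119 = 94/119 = 0.7899
  k = 3: (55 + 39 + 25)/119 = 119/119 = 1

Summary (fraction, with percent):

explained: PC1 0.4622 (46.22%), PC2 0.3277 (32.77%), PC3 0.2101 (21.01%);  cumulative: 0.4622, 0.7899, 1


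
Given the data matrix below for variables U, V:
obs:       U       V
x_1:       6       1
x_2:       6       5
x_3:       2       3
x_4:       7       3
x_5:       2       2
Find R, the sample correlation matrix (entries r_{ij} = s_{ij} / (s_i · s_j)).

Step 1 — column means:
  mean(U) = (6 + 6 + 2 + 7 + 2) / 5 = 23/5 = 4.6
  mean(V) = (1 + 5 + 3 + 3 + 2) / 5 = 14/5 = 2.8

Step 2 — sample variances and covariances s[i,j] = (1/(n-1)) · Σ_k (x_{k,i} - mean_i) · (x_{k,j} - mean_j), with n-1 = 4:
  s[U,U] = ((1.4)·(1.4) + (1.4)·(1.4) + (-2.6)·(-2.6) + (2.4)·(2.4) + (-2.6)·(-2.6)) / 4 = 23.2/4 = 5.8
  s[U,V] = ((1.4)·(-1.8) + (1.4)·(2.2) + (-2.6)·(0.2) + (2.4)·(0.2) + (-2.6)·(-0.8)) / 4 = 2.6/4 = 0.65
  s[V,V] = ((-1.8)·(-1.8) + (2.2)·(2.2) + (0.2)·(0.2) + (0.2)·(0.2) + (-0.8)·(-0.8)) / 4 = 8.8/4 = 2.2
  Sample standard deviations s_i = √(s[i,i]):
  s(U) = √(5.8) = 2.4083
  s(V) = √(2.2) = 1.4832

Step 3 — r_{ij} = s_{ij} / (s_i · s_j):
  r[U,U] = 1 (diagonal).
  r[U,V] = 0.65 / (2.4083 · 1.4832) = 0.65 / 3.5721 = 0.182
  r[V,V] = 1 (diagonal).

R is symmetric with unit diagonal. Assembling:

R = [[1, 0.182],
 [0.182, 1]]


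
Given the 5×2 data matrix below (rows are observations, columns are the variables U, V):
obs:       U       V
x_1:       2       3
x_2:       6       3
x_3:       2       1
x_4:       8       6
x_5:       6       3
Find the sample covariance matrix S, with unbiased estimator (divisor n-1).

Step 1 — column means:
  mean(U) = (2 + 6 + 2 + 8 + 6) / 5 = 24/5 = 4.8
  mean(V) = (3 + 3 + 1 + 6 + 3) / 5 = 16/5 = 3.2

Step 2 — sample covariance S[i,j] = (1/(n-1)) · Σ_k (x_{k,i} - mean_i) · (x_{k,j} - mean_j), with n-1 = 4.
  S[U,U] = ((-2.8)·(-2.8) + (1.2)·(1.2) + (-2.8)·(-2.8) + (3.2)·(3.2) + (1.2)·(1.2)) / 4 = 28.8/4 = 7.2
  S[U,V] = ((-2.8)·(-0.2) + (1.2)·(-0.2) + (-2.8)·(-2.2) + (3.2)·(2.8) + (1.2)·(-0.2)) / 4 = 15.2/4 = 3.8
  S[V,V] = ((-0.2)·(-0.2) + (-0.2)·(-0.2) + (-2.2)·(-2.2) + (2.8)·(2.8) + (-0.2)·(-0.2)) / 4 = 12.8/4 = 3.2

S is symmetric (S[j,i] = S[i,j]). Assembling:

S = [[7.2, 3.8],
 [3.8, 3.2]]


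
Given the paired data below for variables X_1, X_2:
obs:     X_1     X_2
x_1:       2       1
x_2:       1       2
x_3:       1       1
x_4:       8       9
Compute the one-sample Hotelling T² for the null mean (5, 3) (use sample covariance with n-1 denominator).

Step 1 — sample mean vector:
  mean(X_1) = (2 + 1 + 1 + 8) / 4 = 12/4 = 3
  mean(X_2) = (1 + 2 + 1 + 9) / 4 = 13/4 = 3.25
  x̄ = (3, 3.25),  deviation x̄ - mu_0 = (3, 3.25) - (5, 3) = (-2, 0.25).

Step 2 — sample covariance matrix, S[i,j] = (1/(n-1)) · Σ_k (x_{k,i} - mean_i) · (x_{k,j} - mean_j), divisor n-1 = 3:
  S[X_1,X_1] = ((-1)·(-1) + (-2)·(-2) + (-2)·(-2) + (5)·(5)) / 3 = 34/3 = 11.3333
  S[X_1,X_2] = ((-1)·(-2.25) + (-2)·(-1.25) + (-2)·(-2.25) + (5)·(5.75)) / 3 = 38/3 = 12.6667
  S[X_2,X_2] = ((-2.25)·(-2.25) + (-1.25)·(-1.25) + (-2.25)·(-2.25) + (5.75)·(5.75)) / 3 = 44.75/3 = 14.9167
  S = [[11.3333, 12.6667],
 [12.6667, 14.9167]].

Step 3 — invert S. det(S) = 11.3333·14.9167 - (12.6667)² = 8.6111.
  S^{-1} = (1/det) · [[d, -b], [-b, a]] = [[1.7323, -1.471],
 [-1.471, 1.3161]].

Step 4 — quadratic form (x̄ - mu_0)^T · S^{-1} · (x̄ - mu_0):
  S^{-1} · (x̄ - mu_0) = (-3.8323, 3.271),
  (x̄ - mu_0)^T · [...] = (-2)·(-3.8323) + (0.25)·(3.271) = 8.4823.

Step 5 — scale by n: T² = 4 · 8.4823 = 33.929.

T² ≈ 33.929


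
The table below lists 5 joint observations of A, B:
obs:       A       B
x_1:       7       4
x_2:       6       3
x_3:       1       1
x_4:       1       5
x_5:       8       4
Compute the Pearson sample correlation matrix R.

Step 1 — column means:
  mean(A) = (7 + 6 + 1 + 1 + 8) / 5 = 23/5 = 4.6
  mean(B) = (4 + 3 + 1 + 5 + 4) / 5 = 17/5 = 3.4

Step 2 — sample variances and covariances s[i,j] = (1/(n-1)) · Σ_k (x_{k,i} - mean_i) · (x_{k,j} - mean_j), with n-1 = 4:
  s[A,A] = ((2.4)·(2.4) + (1.4)·(1.4) + (-3.6)·(-3.6) + (-3.6)·(-3.6) + (3.4)·(3.4)) / 4 = 45.2/4 = 11.3
  s[A,B] = ((2.4)·(0.6) + (1.4)·(-0.4) + (-3.6)·(-2.4) + (-3.6)·(1.6) + (3.4)·(0.6)) / 4 = 5.8/4 = 1.45
  s[B,B] = ((0.6)·(0.6) + (-0.4)·(-0.4) + (-2.4)·(-2.4) + (1.6)·(1.6) + (0.6)·(0.6)) / 4 = 9.2/4 = 2.3
  Sample standard deviations s_i = √(s[i,i]):
  s(A) = √(11.3) = 3.3615
  s(B) = √(2.3) = 1.5166

Step 3 — r_{ij} = s_{ij} / (s_i · s_j):
  r[A,A] = 1 (diagonal).
  r[A,B] = 1.45 / (3.3615 · 1.5166) = 1.45 / 5.098 = 0.2844
  r[B,B] = 1 (diagonal).

R is symmetric with unit diagonal. Assembling:

R = [[1, 0.2844],
 [0.2844, 1]]


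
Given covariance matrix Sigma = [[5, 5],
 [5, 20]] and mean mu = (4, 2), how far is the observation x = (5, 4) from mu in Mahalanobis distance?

Step 1 — centre the observation: (x - mu) = (1, 2).

Step 2 — invert Sigma. det(Sigma) = 5·20 - (5)² = 75.
  Sigma^{-1} = (1/det) · [[d, -b], [-b, a]] = [[0.2667, -0.0667],
 [-0.0667, 0.0667]].

Step 3 — form the quadratic (x - mu)^T · Sigma^{-1} · (x - mu):
  Sigma^{-1} · (x - mu) = (0.1333, 0.0667).
  (x - mu)^T · [Sigma^{-1} · (x - mu)] = (1)·(0.1333) + (2)·(0.0667) = 0.2667.

Step 4 — take square root: d = √(0.2667) ≈ 0.5164.

d(x, mu) = √(0.2667) ≈ 0.5164


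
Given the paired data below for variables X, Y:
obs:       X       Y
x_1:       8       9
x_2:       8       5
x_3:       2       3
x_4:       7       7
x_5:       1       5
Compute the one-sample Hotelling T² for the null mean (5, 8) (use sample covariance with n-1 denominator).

Step 1 — sample mean vector:
  mean(X) = (8 + 8 + 2 + 7 + 1) / 5 = 26/5 = 5.2
  mean(Y) = (9 + 5 + 3 + 7 + 5) / 5 = 29/5 = 5.8
  x̄ = (5.2, 5.8),  deviation x̄ - mu_0 = (5.2, 5.8) - (5, 8) = (0.2, -2.2).

Step 2 — sample covariance matrix, S[i,j] = (1/(n-1)) · Σ_k (x_{k,i} - mean_i) · (x_{k,j} - mean_j), divisor n-1 = 4:
  S[X,X] = ((2.8)·(2.8) + (2.8)·(2.8) + (-3.2)·(-3.2) + (1.8)·(1.8) + (-4.2)·(-4.2)) / 4 = 46.8/4 = 11.7
  S[X,Y] = ((2.8)·(3.2) + (2.8)·(-0.8) + (-3.2)·(-2.8) + (1.8)·(1.2) + (-4.2)·(-0.8)) / 4 = 21.2/4 = 5.3
  S[Y,Y] = ((3.2)·(3.2) + (-0.8)·(-0.8) + (-2.8)·(-2.8) + (1.2)·(1.2) + (-0.8)·(-0.8)) / 4 = 20.8/4 = 5.2
  S = [[11.7, 5.3],
 [5.3, 5.2]].

Step 3 — invert S. det(S) = 11.7·5.2 - (5.3)² = 32.75.
  S^{-1} = (1/det) · [[d, -b], [-b, a]] = [[0.1588, -0.1618],
 [-0.1618, 0.3573]].

Step 4 — quadratic form (x̄ - mu_0)^T · S^{-1} · (x̄ - mu_0):
  S^{-1} · (x̄ - mu_0) = (0.3878, -0.8183),
  (x̄ - mu_0)^T · [...] = (0.2)·(0.3878) + (-2.2)·(-0.8183) = 1.8779.

Step 5 — scale by n: T² = 5 · 1.8779 = 9.3893.

T² ≈ 9.3893


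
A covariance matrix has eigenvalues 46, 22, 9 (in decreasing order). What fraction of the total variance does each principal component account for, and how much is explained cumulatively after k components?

Step 1 — total variance = trace(Sigma) = Σ λ_i = 46 + 22 + 9 = 77.

Step 2 — fraction explained by component i = λ_i / Σ λ:
  PC1: 46/77 = 0.5974
  PC2: 22/77 = 0.2857
  PC3: 9/77 = 0.1169

Step 3 — cumulative fraction after k components = (λ_1 + ... + λ_k) / Σ λ:
  k = 1: 46/77 = 0.5974
  k = 2: (46 + 22)/77 = 68/77 = 0.8831
  k = 3: (46 + 22 + 9)/77 = 77/77 = 1

Summary (fraction, with percent):

explained: PC1 0.5974 (59.74%), PC2 0.2857 (28.57%), PC3 0.1169 (11.69%);  cumulative: 0.5974, 0.8831, 1


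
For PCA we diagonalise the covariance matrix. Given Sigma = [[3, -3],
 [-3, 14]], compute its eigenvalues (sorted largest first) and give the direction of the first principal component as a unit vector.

Step 1 — characteristic polynomial of 2×2 Sigma:
  det(Sigma - λI) = λ² - trace · λ + det = 0.
  trace = 3 + 14 = 17, det = 3·14 - (-3)² = 33.
Step 2 — discriminant:
  Δ = trace² - 4·det = 289 - 132 = 157.
Step 3 — eigenvalues:
  λ = (trace ± √Δ)/2 = (17 ± 12.53)/2,
  λ_1 = 14.765,  λ_2 = 2.235.

Step 4 — unit eigenvector for λ_1: solve (Sigma - λ_1 I)v = 0. First row:
  (3 - 14.765)·v_x + (-3)·v_y = 0, i.e. (-11.765)·v_x + (-3)·v_y = 0,
  so v ∝ (b, λ_1 - a) = (-3, 11.765); multiply by -1 so the first entry is positive: u = (3, -11.765).
  ||u|| = √((3)² + (-11.765)²) = √(147.4148) ≈ 12.1414,
  v_1 = u/||u|| ≈ (0.2471, -0.969) (||v_1|| = 1).

λ_1 = 14.765,  λ_2 = 2.235;  v_1 ≈ (0.2471, -0.969)


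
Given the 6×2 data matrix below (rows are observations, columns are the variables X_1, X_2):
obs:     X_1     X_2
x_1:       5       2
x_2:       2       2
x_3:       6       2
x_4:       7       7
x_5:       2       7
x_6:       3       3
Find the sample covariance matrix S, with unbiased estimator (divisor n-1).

Step 1 — column means:
  mean(X_1) = (5 + 2 + 6 + 7 + 2 + 3) / 6 = 25/6 = 4.1667
  mean(X_2) = (2 + 2 + 2 + 7 + 7 + 3) / 6 = 23/6 = 3.8333

Step 2 — sample covariance S[i,j] = (1/(n-1)) · Σ_k (x_{k,i} - mean_i) · (x_{k,j} - mean_j), with n-1 = 5.
  S[X_1,X_1] = ((0.8333)·(0.8333) + (-2.1667)·(-2.1667) + (1.8333)·(1.8333) + (2.8333)·(2.8333) + (-2.1667)·(-2.1667) + (-1.1667)·(-1.1667)) / 5 = 22.8333/5 = 4.5667
  S[X_1,X_2] = ((0.8333)·(-1.8333) + (-2.1667)·(-1.8333) + (1.8333)·(-1.8333) + (2.8333)·(3.1667) + (-2.1667)·(3.1667) + (-1.1667)·(-0.8333)) / 5 = 2.1667/5 = 0.4333
  S[X_2,X_2] = ((-1.8333)·(-1.8333) + (-1.8333)·(-1.8333) + (-1.8333)·(-1.8333) + (3.1667)·(3.1667) + (3.1667)·(3.1667) + (-0.8333)·(-0.8333)) / 5 = 30.8333/5 = 6.1667

S is symmetric (S[j,i] = S[i,j]). Assembling:

S = [[4.5667, 0.4333],
 [0.4333, 6.1667]]


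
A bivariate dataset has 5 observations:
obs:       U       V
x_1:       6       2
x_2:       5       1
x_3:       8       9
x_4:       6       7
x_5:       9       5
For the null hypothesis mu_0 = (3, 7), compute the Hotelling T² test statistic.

Step 1 — sample mean vector:
  mean(U) = (6 + 5 + 8 + 6 + 9) / 5 = 34/5 = 6.8
  mean(V) = (2 + 1 + 9 + 7 + 5) / 5 = 24/5 = 4.8
  x̄ = (6.8, 4.8),  deviation x̄ - mu_0 = (6.8, 4.8) - (3, 7) = (3.8, -2.2).

Step 2 — sample covariance matrix, S[i,j] = (1/(n-1)) · Σ_k (x_{k,i} - mean_i) · (x_{k,j} - mean_j), divisor n-1 = 4:
  S[U,U] = ((-0.8)·(-0.8) + (-1.8)·(-1.8) + (1.2)·(1.2) + (-0.8)·(-0.8) + (2.2)·(2.2)) / 4 = 10.8/4 = 2.7
  S[U,V] = ((-0.8)·(-2.8) + (-1.8)·(-3.8) + (1.2)·(4.2) + (-0.8)·(2.2) + (2.2)·(0.2)) / 4 = 12.8/4 = 3.2
  S[V,V] = ((-2.8)·(-2.8) + (-3.8)·(-3.8) + (4.2)·(4.2) + (2.2)·(2.2) + (0.2)·(0.2)) / 4 = 44.8/4 = 11.2
  S = [[2.7, 3.2],
 [3.2, 11.2]].

Step 3 — invert S. det(S) = 2.7·11.2 - (3.2)² = 20.
  S^{-1} = (1/det) · [[d, -b], [-b, a]] = [[0.56, -0.16],
 [-0.16, 0.135]].

Step 4 — quadratic form (x̄ - mu_0)^T · S^{-1} · (x̄ - mu_0):
  S^{-1} · (x̄ - mu_0) = (2.48, -0.905),
  (x̄ - mu_0)^T · [...] = (3.8)·(2.48) + (-2.2)·(-0.905) = 11.415.

Step 5 — scale by n: T² = 5 · 11.415 = 57.075.

T² ≈ 57.075


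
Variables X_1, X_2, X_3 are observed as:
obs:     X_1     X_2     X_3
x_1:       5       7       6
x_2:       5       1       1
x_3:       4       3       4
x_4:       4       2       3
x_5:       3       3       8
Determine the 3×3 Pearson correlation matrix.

Step 1 — column means:
  mean(X_1) = (5 + 5 + 4 + 4 + 3) / 5 = 21/5 = 4.2
  mean(X_2) = (7 + 1 + 3 + 2 + 3) / 5 = 16/5 = 3.2
  mean(X_3) = (6 + 1 + 4 + 3 + 8) / 5 = 22/5 = 4.4

Step 2 — sample variances and covariances s[i,j] = (1/(n-1)) · Σ_k (x_{k,i} - mean_i) · (x_{k,j} - mean_j), with n-1 = 4:
  s[X_1,X_1] = ((0.8)·(0.8) + (0.8)·(0.8) + (-0.2)·(-0.2) + (-0.2)·(-0.2) + (-1.2)·(-1.2)) / 4 = 2.8/4 = 0.7
  s[X_1,X_2] = ((0.8)·(3.8) + (0.8)·(-2.2) + (-0.2)·(-0.2) + (-0.2)·(-1.2) + (-1.2)·(-0.2)) / 4 = 1.8/4 = 0.45
  s[X_1,X_3] = ((0.8)·(1.6) + (0.8)·(-3.4) + (-0.2)·(-0.4) + (-0.2)·(-1.4) + (-1.2)·(3.6)) / 4 = -5.4/4 = -1.35
  s[X_2,X_2] = ((3.8)·(3.8) + (-2.2)·(-2.2) + (-0.2)·(-0.2) + (-1.2)·(-1.2) + (-0.2)·(-0.2)) / 4 = 20.8/4 = 5.2
  s[X_2,X_3] = ((3.8)·(1.6) + (-2.2)·(-3.4) + (-0.2)·(-0.4) + (-1.2)·(-1.4) + (-0.2)·(3.6)) / 4 = 14.6/4 = 3.65
  s[X_3,X_3] = ((1.6)·(1.6) + (-3.4)·(-3.4) + (-0.4)·(-0.4) + (-1.4)·(-1.4) + (3.6)·(3.6)) / 4 = 29.2/4 = 7.3
  Sample standard deviations s_i = √(s[i,i]):
  s(X_1) = √(0.7) = 0.8367
  s(X_2) = √(5.2) = 2.2804
  s(X_3) = √(7.3) = 2.7019

Step 3 — r_{ij} = s_{ij} / (s_i · s_j):
  r[X_1,X_1] = 1 (diagonal).
  r[X_1,X_2] = 0.45 / (0.8367 · 2.2804) = 0.45 / 1.9079 = 0.2359
  r[X_1,X_3] = -1.35 / (0.8367 · 2.7019) = -1.35 / 2.2605 = -0.5972
  r[X_2,X_2] = 1 (diagonal).
  r[X_2,X_3] = 3.65 / (2.2804 · 2.7019) = 3.65 / 6.1612 = 0.5924
  r[X_3,X_3] = 1 (diagonal).

R is symmetric with unit diagonal. Assembling:

R = [[1, 0.2359, -0.5972],
 [0.2359, 1, 0.5924],
 [-0.5972, 0.5924, 1]]


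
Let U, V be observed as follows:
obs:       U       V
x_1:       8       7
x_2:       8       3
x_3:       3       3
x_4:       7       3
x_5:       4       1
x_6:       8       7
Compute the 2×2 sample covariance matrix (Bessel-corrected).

Step 1 — column means:
  mean(U) = (8 + 8 + 3 + 7 + 4 + 8) / 6 = 38/6 = 6.3333
  mean(V) = (7 + 3 + 3 + 3 + 1 + 7) / 6 = 24/6 = 4

Step 2 — sample covariance S[i,j] = (1/(n-1)) · Σ_k (x_{k,i} - mean_i) · (x_{k,j} - mean_j), with n-1 = 5.
  S[U,U] = ((1.6667)·(1.6667) + (1.6667)·(1.6667) + (-3.3333)·(-3.3333) + (0.6667)·(0.6667) + (-2.3333)·(-2.3333) + (1.6667)·(1.6667)) / 5 = 25.3333/5 = 5.0667
  S[U,V] = ((1.6667)·(3) + (1.6667)·(-1) + (-3.3333)·(-1) + (0.6667)·(-1) + (-2.3333)·(-3) + (1.6667)·(3)) / 5 = 18/5 = 3.6
  S[V,V] = ((3)·(3) + (-1)·(-1) + (-1)·(-1) + (-1)·(-1) + (-3)·(-3) + (3)·(3)) / 5 = 30/5 = 6

S is symmetric (S[j,i] = S[i,j]). Assembling:

S = [[5.0667, 3.6],
 [3.6, 6]]


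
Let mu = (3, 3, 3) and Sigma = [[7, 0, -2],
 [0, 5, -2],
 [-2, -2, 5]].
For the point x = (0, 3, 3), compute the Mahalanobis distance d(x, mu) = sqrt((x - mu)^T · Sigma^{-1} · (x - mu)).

Step 1 — centre the observation: (x - mu) = (-3, 0, 0).

Step 2 — invert Sigma (cofactor / det for 3×3, or solve directly):
  Sigma^{-1} = [[0.1654, 0.0315, 0.0787],
 [0.0315, 0.2441, 0.1102],
 [0.0787, 0.1102, 0.2756]].

Step 3 — form the quadratic (x - mu)^T · Sigma^{-1} · (x - mu):
  Sigma^{-1} · (x - mu) = (-0.4961, -0.0945, -0.2362).
  (x - mu)^T · [Sigma^{-1} · (x - mu)] = (-3)·(-0.4961) + (0)·(-0.0945) + (0)·(-0.2362) = 1.4882.

Step 4 — take square root: d = √(1.4882) ≈ 1.2199.

d(x, mu) = √(1.4882) ≈ 1.2199


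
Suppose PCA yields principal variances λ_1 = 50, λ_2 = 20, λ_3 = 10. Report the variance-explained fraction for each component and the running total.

Step 1 — total variance = trace(Sigma) = Σ λ_i = 50 + 20 + 10 = 80.

Step 2 — fraction explained by component i = λ_i / Σ λ:
  PC1: 50/80 = 0.625
  PC2: 20/80 = 0.25
  PC3: 10/80 = 0.125

Step 3 — cumulative fraction after k components = (λ_1 + ... + λ_k) / Σ λ:
  k = 1: 50/80 = 0.625
  k = 2: (50 + 20)/80 = 70/80 = 0.875
  k = 3: (50 + 20 + 10)/80 = 80/80 = 1

Summary (fraction, with percent):

explained: PC1 0.625 (62.5%), PC2 0.25 (25%), PC3 0.125 (12.5%);  cumulative: 0.625, 0.875, 1


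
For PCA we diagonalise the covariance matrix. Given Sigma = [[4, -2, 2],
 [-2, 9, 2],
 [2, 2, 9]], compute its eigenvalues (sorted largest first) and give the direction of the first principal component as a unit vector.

Step 1 — characteristic polynomial p(λ) = det(λI - Sigma) = λ³ - tr·λ² + c_1·λ - det, where tr = trace, c_1 = sum of the principal 2×2 minors, det = det(Sigma):
  tr = 4 + 9 + 9 = 22,
  c_1 = (4·9 - (-2)²) + (4·9 - (2)²) + (9·9 - (2)²) = 32 + 32 + 77 = 141,
  det = 4·(9·9 - (2)²) - (-2)·((-2)·9 - (2)·(2)) + (2)·((-2)·(2) - 9·(2)) = 4·(77) - (-2)·(-22) + (2)·(-22) = 220.
  So p(λ) = λ³ - 22λ² + 141λ - 220.
Step 2 — look for an integer root (rational root theorem: any rational root is an integer divisor of 220). Testing λ = 11:
  p(11) = 1331 - 2662 + 1551 - 220 = 0  ✓
  Dividing out (λ - 11): p(λ) = (λ - 11)(λ² - 11λ + 20).
Step 3 — remaining eigenvalues from the quadratic λ² - 11λ + 20 = 0:
  Δ = 11² - 4·20 = 121 - 80 = 41,  λ = (11 ± √41)/2 = (11 ± 6.4031)/2 ≈ 8.7016 or 2.2984.
  Sorted: λ_1 = 11,  λ_2 = 8.7016,  λ_3 = 2.2984  (check: sum = 22 = tr ✓).

Step 4 — unit eigenvector for λ_1 = 11: v spans the null space of (Sigma - λ_1 I), whose rows are
  r_1 = (-7, -2, 2),  r_2 = (-2, -2, 2),  r_3 = (2, 2, -2).
  v is orthogonal to every row, so take v ∝ r_1 × r_2 = ((-2)·(2) - (2)·(-2), (2)·(-2) - (-7)·(2), (-7)·(-2) - (-2)·(-2)) = (0, 10, 10).
  Rescale (divide by 10): u = (0, 1, 1).
  ||u|| = √((0)² + (1)² + (1)²) = √(2) ≈ 1.4142,  v_1 = u/||u|| ≈ (0, 0.7071, 0.7071) (||v_1|| = 1).

λ_1 = 11,  λ_2 = 8.7016,  λ_3 = 2.2984;  v_1 ≈ (0, 0.7071, 0.7071)


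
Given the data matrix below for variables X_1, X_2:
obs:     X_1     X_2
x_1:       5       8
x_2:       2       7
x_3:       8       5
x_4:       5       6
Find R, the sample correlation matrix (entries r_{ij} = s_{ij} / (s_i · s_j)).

Step 1 — column means:
  mean(X_1) = (5 + 2 + 8 + 5) / 4 = 20/4 = 5
  mean(X_2) = (8 + 7 + 5 + 6) / 4 = 26/4 = 6.5

Step 2 — sample variances and covariances s[i,j] = (1/(n-1)) · Σ_k (x_{k,i} - mean_i) · (x_{k,j} - mean_j), with n-1 = 3:
  s[X_1,X_1] = ((0)·(0) + (-3)·(-3) + (3)·(3) + (0)·(0)) / 3 = 18/3 = 6
  s[X_1,X_2] = ((0)·(1.5) + (-3)·(0.5) + (3)·(-1.5) + (0)·(-0.5)) / 3 = -6/3 = -2
  s[X_2,X_2] = ((1.5)·(1.5) + (0.5)·(0.5) + (-1.5)·(-1.5) + (-0.5)·(-0.5)) / 3 = 5/3 = 1.6667
  Sample standard deviations s_i = √(s[i,i]):
  s(X_1) = √(6) = 2.4495
  s(X_2) = √(1.6667) = 1.291

Step 3 — r_{ij} = s_{ij} / (s_i · s_j):
  r[X_1,X_1] = 1 (diagonal).
  r[X_1,X_2] = -2 / (2.4495 · 1.291) = -2 / 3.1623 = -0.6325
  r[X_2,X_2] = 1 (diagonal).

R is symmetric with unit diagonal. Assembling:

R = [[1, -0.6325],
 [-0.6325, 1]]


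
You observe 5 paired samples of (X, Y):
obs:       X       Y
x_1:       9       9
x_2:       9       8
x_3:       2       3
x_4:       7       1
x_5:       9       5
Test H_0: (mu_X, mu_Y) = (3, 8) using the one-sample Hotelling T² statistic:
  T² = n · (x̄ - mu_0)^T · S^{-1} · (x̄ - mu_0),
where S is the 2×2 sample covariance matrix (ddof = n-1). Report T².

Step 1 — sample mean vector:
  mean(X) = (9 + 9 + 2 + 7 + 9) / 5 = 36/5 = 7.2
  mean(Y) = (9 + 8 + 3 + 1 + 5) / 5 = 26/5 = 5.2
  x̄ = (7.2, 5.2),  deviation x̄ - mu_0 = (7.2, 5.2) - (3, 8) = (4.2, -2.8).

Step 2 — sample covariance matrix, S[i,j] = (1/(n-1)) · Σ_k (x_{k,i} - mean_i) · (x_{k,j} - mean_j), divisor n-1 = 4:
  S[X,X] = ((1.8)·(1.8) + (1.8)·(1.8) + (-5.2)·(-5.2) + (-0.2)·(-0.2) + (1.8)·(1.8)) / 4 = 36.8/4 = 9.2
  S[X,Y] = ((1.8)·(3.8) + (1.8)·(2.8) + (-5.2)·(-2.2) + (-0.2)·(-4.2) + (1.8)·(-0.2)) / 4 = 23.8/4 = 5.95
  S[Y,Y] = ((3.8)·(3.8) + (2.8)·(2.8) + (-2.2)·(-2.2) + (-4.2)·(-4.2) + (-0.2)·(-0.2)) / 4 = 44.8/4 = 11.2
  S = [[9.2, 5.95],
 [5.95, 11.2]].

Step 3 — invert S. det(S) = 9.2·11.2 - (5.95)² = 67.6375.
  S^{-1} = (1/det) · [[d, -b], [-b, a]] = [[0.1656, -0.088],
 [-0.088, 0.136]].

Step 4 — quadratic form (x̄ - mu_0)^T · S^{-1} · (x̄ - mu_0):
  S^{-1} · (x̄ - mu_0) = (0.9418, -0.7503),
  (x̄ - mu_0)^T · [...] = (4.2)·(0.9418) + (-2.8)·(-0.7503) = 6.0564.

Step 5 — scale by n: T² = 5 · 6.0564 = 30.282.

T² ≈ 30.282


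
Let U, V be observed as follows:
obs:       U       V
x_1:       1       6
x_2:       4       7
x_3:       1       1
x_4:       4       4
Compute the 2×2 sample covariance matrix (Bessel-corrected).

Step 1 — column means:
  mean(U) = (1 + 4 + 1 + 4) / 4 = 10/4 = 2.5
  mean(V) = (6 + 7 + 1 + 4) / 4 = 18/4 = 4.5

Step 2 — sample covariance S[i,j] = (1/(n-1)) · Σ_k (x_{k,i} - mean_i) · (x_{k,j} - mean_j), with n-1 = 3.
  S[U,U] = ((-1.5)·(-1.5) + (1.5)·(1.5) + (-1.5)·(-1.5) + (1.5)·(1.5)) / 3 = 9/3 = 3
  S[U,V] = ((-1.5)·(1.5) + (1.5)·(2.5) + (-1.5)·(-3.5) + (1.5)·(-0.5)) / 3 = 6/3 = 2
  S[V,V] = ((1.5)·(1.5) + (2.5)·(2.5) + (-3.5)·(-3.5) + (-0.5)·(-0.5)) / 3 = 21/3 = 7

S is symmetric (S[j,i] = S[i,j]). Assembling:

S = [[3, 2],
 [2, 7]]


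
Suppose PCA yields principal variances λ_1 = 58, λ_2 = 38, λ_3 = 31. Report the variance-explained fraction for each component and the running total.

Step 1 — total variance = trace(Sigma) = Σ λ_i = 58 + 38 + 31 = 127.

Step 2 — fraction explained by component i = λ_i / Σ λ:
  PC1: 58/127 = 0.4567
  PC2: 38/127 = 0.2992
  PC3: 31/127 = 0.2441

Step 3 — cumulative fraction after k components = (λ_1 + ... + λ_k) / Σ λ:
  k = 1: 58/127 = 0.4567
  k = 2: (58 + 38)/127 = 96/127 = 0.7559
  k = 3: (58 + 38 + 31)/127 = 127/127 = 1

Summary (fraction, with percent):

explained: PC1 0.4567 (45.67%), PC2 0.2992 (29.92%), PC3 0.2441 (24.41%);  cumulative: 0.4567, 0.7559, 1


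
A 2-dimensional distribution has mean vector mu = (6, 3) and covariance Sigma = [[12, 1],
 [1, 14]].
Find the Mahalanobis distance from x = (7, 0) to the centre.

Step 1 — centre the observation: (x - mu) = (1, -3).

Step 2 — invert Sigma. det(Sigma) = 12·14 - (1)² = 167.
  Sigma^{-1} = (1/det) · [[d, -b], [-b, a]] = [[0.0838, -0.006],
 [-0.006, 0.0719]].

Step 3 — form the quadratic (x - mu)^T · Sigma^{-1} · (x - mu):
  Sigma^{-1} · (x - mu) = (0.1018, -0.2216).
  (x - mu)^T · [Sigma^{-1} · (x - mu)] = (1)·(0.1018) + (-3)·(-0.2216) = 0.7665.

Step 4 — take square root: d = √(0.7665) ≈ 0.8755.

d(x, mu) = √(0.7665) ≈ 0.8755


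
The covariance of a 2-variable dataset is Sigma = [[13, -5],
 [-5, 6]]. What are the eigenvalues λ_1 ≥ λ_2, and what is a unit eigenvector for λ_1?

Step 1 — characteristic polynomial of 2×2 Sigma:
  det(Sigma - λI) = λ² - trace · λ + det = 0.
  trace = 13 + 6 = 19, det = 13·6 - (-5)² = 53.
Step 2 — discriminant:
  Δ = trace² - 4·det = 361 - 212 = 149.
Step 3 — eigenvalues:
  λ = (trace ± √Δ)/2 = (19 ± 12.2066)/2,
  λ_1 = 15.6033,  λ_2 = 3.3967.

Step 4 — unit eigenvector for λ_1: solve (Sigma - λ_1 I)v = 0. First row:
  (13 - 15.6033)·v_x + (-5)·v_y = 0, i.e. (-2.6033)·v_x + (-5)·v_y = 0,
  so v ∝ (b, λ_1 - a) = (-5, 2.6033); multiply by -1 so the first entry is positive: u = (5, -2.6033).
  ||u|| = √((5)² + (-2.6033)²) = √(31.7771) ≈ 5.6371,
  v_1 = u/||u|| ≈ (0.887, -0.4618) (||v_1|| = 1).

λ_1 = 15.6033,  λ_2 = 3.3967;  v_1 ≈ (0.887, -0.4618)


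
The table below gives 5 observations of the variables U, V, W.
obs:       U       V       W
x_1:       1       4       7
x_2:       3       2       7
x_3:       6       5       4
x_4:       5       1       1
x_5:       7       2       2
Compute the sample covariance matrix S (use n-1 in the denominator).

Step 1 — column means:
  mean(U) = (1 + 3 + 6 + 5 + 7) / 5 = 22/5 = 4.4
  mean(V) = (4 + 2 + 5 + 1 + 2) / 5 = 14/5 = 2.8
  mean(W) = (7 + 7 + 4 + 1 + 2) / 5 = 21/5 = 4.2

Step 2 — sample covariance S[i,j] = (1/(n-1)) · Σ_k (x_{k,i} - mean_i) · (x_{k,j} - mean_j), with n-1 = 4.
  S[U,U] = ((-3.4)·(-3.4) + (-1.4)·(-1.4) + (1.6)·(1.6) + (0.6)·(0.6) + (2.6)·(2.6)) / 4 = 23.2/4 = 5.8
  S[U,V] = ((-3.4)·(1.2) + (-1.4)·(-0.8) + (1.6)·(2.2) + (0.6)·(-1.8) + (2.6)·(-0.8)) / 4 = -2.6/4 = -0.65
  S[U,W] = ((-3.4)·(2.8) + (-1.4)·(2.8) + (1.6)·(-0.2) + (0.6)·(-3.2) + (2.6)·(-2.2)) / 4 = -21.4/4 = -5.35
  S[V,V] = ((1.2)·(1.2) + (-0.8)·(-0.8) + (2.2)·(2.2) + (-1.8)·(-1.8) + (-0.8)·(-0.8)) / 4 = 10.8/4 = 2.7
  S[V,W] = ((1.2)·(2.8) + (-0.8)·(2.8) + (2.2)·(-0.2) + (-1.8)·(-3.2) + (-0.8)·(-2.2)) / 4 = 8.2/4 = 2.05
  S[W,W] = ((2.8)·(2.8) + (2.8)·(2.8) + (-0.2)·(-0.2) + (-3.2)·(-3.2) + (-2.2)·(-2.2)) / 4 = 30.8/4 = 7.7

S is symmetric (S[j,i] = S[i,j]). Assembling:

S = [[5.8, -0.65, -5.35],
 [-0.65, 2.7, 2.05],
 [-5.35, 2.05, 7.7]]


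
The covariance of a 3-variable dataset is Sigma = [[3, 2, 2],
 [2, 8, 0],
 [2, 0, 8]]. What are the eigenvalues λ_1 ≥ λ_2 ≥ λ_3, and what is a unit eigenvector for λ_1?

Step 1 — characteristic polynomial p(λ) = det(λI - Sigma) = λ³ - tr·λ² + c_1·λ - det, where tr = trace, c_1 = sum of the principal 2×2 minors, det = det(Sigma):
  tr = 3 + 8 + 8 = 19,
  c_1 = (3·8 - (2)²) + (3·8 - (2)²) + (8·8 - (0)²) = 20 + 20 + 64 = 104,
  det = 3·(8·8 - (0)²) - (2)·((2)·8 - (0)·(2)) + (2)·((2)·(0) - 8·(2)) = 3·(64) - (2)·(16) + (2)·(-16) = 128.
  So p(λ) = λ³ - 19λ² + 104λ - 128.
Step 2 — look for an integer root (rational root theorem: any rational root is an integer divisor of 128). Testing λ = 8:
  p(8) = 512 - 1216 + 832 - 128 = 0  ✓
  Dividing out (λ - 8): p(λ) = (λ - 8)(λ² - 11λ + 16).
Step 3 — remaining eigenvalues from the quadratic λ² - 11λ + 16 = 0:
  Δ = 11² - 4·16 = 121 - 64 = 57,  λ = (11 ± √57)/2 = (11 ± 7.5498)/2 ≈ 9.2749 or 1.7251.
  Sorted: λ_1 = 9.2749,  λ_2 = 8,  λ_3 = 1.7251  (check: sum = 19 = tr ✓).

Step 4 — unit eigenvector for λ_1 ≈ 9.2749: v spans the null space of (Sigma - λ_1 I), whose rows are
  r_1 = (-6.2749, 2, 2),  r_2 = (2, -1.2749, 0),  r_3 = (2, 0, -1.2749).
  v is orthogonal to every row, so take v ∝ r_1 × r_2 = ((2)·(0) - (2)·(-1.2749), (2)·(2) - (-6.2749)·(0), (-6.2749)·(-1.2749) - (2)·(2)) ≈ (2.5498, 4, 4).
  Let u = (2.5498, 4, 4).
  ||u|| = √((2.5498)² + (4)² + (4)²) = √(38.5017) ≈ 6.205,  v_1 = u/||u|| ≈ (0.4109, 0.6446, 0.6446) (||v_1|| = 1).

λ_1 = 9.2749,  λ_2 = 8,  λ_3 = 1.7251;  v_1 ≈ (0.4109, 0.6446, 0.6446)


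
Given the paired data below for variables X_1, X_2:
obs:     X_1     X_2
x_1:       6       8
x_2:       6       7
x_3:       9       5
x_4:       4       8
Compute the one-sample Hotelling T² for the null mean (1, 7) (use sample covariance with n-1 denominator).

Step 1 — sample mean vector:
  mean(X_1) = (6 + 6 + 9 + 4) / 4 = 25/4 = 6.25
  mean(X_2) = (8 + 7 + 5 + 8) / 4 = 28/4 = 7
  x̄ = (6.25, 7),  deviation x̄ - mu_0 = (6.25, 7) - (1, 7) = (5.25, 0).

Step 2 — sample covariance matrix, S[i,j] = (1/(n-1)) · Σ_k (x_{k,i} - mean_i) · (x_{k,j} - mean_j), divisor n-1 = 3:
  S[X_1,X_1] = ((-0.25)·(-0.25) + (-0.25)·(-0.25) + (2.75)·(2.75) + (-2.25)·(-2.25)) / 3 = 12.75/3 = 4.25
  S[X_1,X_2] = ((-0.25)·(1) + (-0.25)·(0) + (2.75)·(-2) + (-2.25)·(1)) / 3 = -8/3 = -2.6667
  S[X_2,X_2] = ((1)·(1) + (0)·(0) + (-2)·(-2) + (1)·(1)) / 3 = 6/3 = 2
  S = [[4.25, -2.6667],
 [-2.6667, 2]].

Step 3 — invert S. det(S) = 4.25·2 - (-2.6667)² = 1.3889.
  S^{-1} = (1/det) · [[d, -b], [-b, a]] = [[1.44, 1.92],
 [1.92, 3.06]].

Step 4 — quadratic form (x̄ - mu_0)^T · S^{-1} · (x̄ - mu_0):
  S^{-1} · (x̄ - mu_0) = (7.56, 10.08),
  (x̄ - mu_0)^T · [...] = (5.25)·(7.56) + (0)·(10.08) = 39.69.

Step 5 — scale by n: T² = 4 · 39.69 = 158.76.

T² ≈ 158.76


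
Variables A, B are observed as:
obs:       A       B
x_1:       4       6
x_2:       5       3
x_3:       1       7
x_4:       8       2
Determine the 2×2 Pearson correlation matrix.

Step 1 — column means:
  mean(A) = (4 + 5 + 1 + 8) / 4 = 18/4 = 4.5
  mean(B) = (6 + 3 + 7 + 2) / 4 = 18/4 = 4.5

Step 2 — sample variances and covariances s[i,j] = (1/(n-1)) · Σ_k (x_{k,i} - mean_i) · (x_{k,j} - mean_j), with n-1 = 3:
  s[A,A] = ((-0.5)·(-0.5) + (0.5)·(0.5) + (-3.5)·(-3.5) + (3.5)·(3.5)) / 3 = 25/3 = 8.3333
  s[A,B] = ((-0.5)·(1.5) + (0.5)·(-1.5) + (-3.5)·(2.5) + (3.5)·(-2.5)) / 3 = -19/3 = -6.3333
  s[B,B] = ((1.5)·(1.5) + (-1.5)·(-1.5) + (2.5)·(2.5) + (-2.5)·(-2.5)) / 3 = 17/3 = 5.6667
  Sample standard deviations s_i = √(s[i,i]):
  s(A) = √(8.3333) = 2.8868
  s(B) = √(5.6667) = 2.3805

Step 3 — r_{ij} = s_{ij} / (s_i · s_j):
  r[A,A] = 1 (diagonal).
  r[A,B] = -6.3333 / (2.8868 · 2.3805) = -6.3333 / 6.8718 = -0.9216
  r[B,B] = 1 (diagonal).

R is symmetric with unit diagonal. Assembling:

R = [[1, -0.9216],
 [-0.9216, 1]]


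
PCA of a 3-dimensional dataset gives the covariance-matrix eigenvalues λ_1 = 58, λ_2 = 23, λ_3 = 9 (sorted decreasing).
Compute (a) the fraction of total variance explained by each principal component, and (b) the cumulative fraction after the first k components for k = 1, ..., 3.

Step 1 — total variance = trace(Sigma) = Σ λ_i = 58 + 23 + 9 = 90.

Step 2 — fraction explained by component i = λ_i / Σ λ:
  PC1: 58/90 = 0.6444
  PC2: 23/90 = 0.2556
  PC3: 9/90 = 0.1

Step 3 — cumulative fraction after k components = (λ_1 + ... + λ_k) / Σ λ:
  k = 1: 58/90 = 0.6444
  k = 2: (58 + 23)/90 = 81/90 = 0.9
  k = 3: (58 + 23 + 9)/90 = 90/90 = 1

Summary (fraction, with percent):

explained: PC1 0.6444 (64.44%), PC2 0.2556 (25.56%), PC3 0.1 (10%);  cumulative: 0.6444, 0.9, 1


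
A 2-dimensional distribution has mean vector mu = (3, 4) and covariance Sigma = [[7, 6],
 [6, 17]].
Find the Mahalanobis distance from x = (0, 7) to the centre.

Step 1 — centre the observation: (x - mu) = (-3, 3).

Step 2 — invert Sigma. det(Sigma) = 7·17 - (6)² = 83.
  Sigma^{-1} = (1/det) · [[d, -b], [-b, a]] = [[0.2048, -0.0723],
 [-0.0723, 0.0843]].

Step 3 — form the quadratic (x - mu)^T · Sigma^{-1} · (x - mu):
  Sigma^{-1} · (x - mu) = (-0.8313, 0.4699).
  (x - mu)^T · [Sigma^{-1} · (x - mu)] = (-3)·(-0.8313) + (3)·(0.4699) = 3.9036.

Step 4 — take square root: d = √(3.9036) ≈ 1.9758.

d(x, mu) = √(3.9036) ≈ 1.9758


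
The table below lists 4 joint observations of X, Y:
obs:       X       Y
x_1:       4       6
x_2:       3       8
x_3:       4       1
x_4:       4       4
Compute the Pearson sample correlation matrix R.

Step 1 — column means:
  mean(X) = (4 + 3 + 4 + 4) / 4 = 15/4 = 3.75
  mean(Y) = (6 + 8 + 1 + 4) / 4 = 19/4 = 4.75

Step 2 — sample variances and covariances s[i,j] = (1/(n-1)) · Σ_k (x_{k,i} - mean_i) · (x_{k,j} - mean_j), with n-1 = 3:
  s[X,X] = ((0.25)·(0.25) + (-0.75)·(-0.75) + (0.25)·(0.25) + (0.25)·(0.25)) / 3 = 0.75/3 = 0.25
  s[X,Y] = ((0.25)·(1.25) + (-0.75)·(3.25) + (0.25)·(-3.75) + (0.25)·(-0.75)) / 3 = -3.25/3 = -1.0833
  s[Y,Y] = ((1.25)·(1.25) + (3.25)·(3.25) + (-3.75)·(-3.75) + (-0.75)·(-0.75)) / 3 = 26.75/3 = 8.9167
  Sample standard deviations s_i = √(s[i,i]):
  s(X) = √(0.25) = 0.5
  s(Y) = √(8.9167) = 2.9861

Step 3 — r_{ij} = s_{ij} / (s_i · s_j):
  r[X,X] = 1 (diagonal).
  r[X,Y] = -1.0833 / (0.5 · 2.9861) = -1.0833 / 1.493 = -0.7256
  r[Y,Y] = 1 (diagonal).

R is symmetric with unit diagonal. Assembling:

R = [[1, -0.7256],
 [-0.7256, 1]]


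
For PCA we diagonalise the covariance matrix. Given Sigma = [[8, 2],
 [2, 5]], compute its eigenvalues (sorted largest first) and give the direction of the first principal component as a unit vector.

Step 1 — characteristic polynomial of 2×2 Sigma:
  det(Sigma - λI) = λ² - trace · λ + det = 0.
  trace = 8 + 5 = 13, det = 8·5 - (2)² = 36.
Step 2 — discriminant:
  Δ = trace² - 4·det = 169 - 144 = 25.
Step 3 — eigenvalues:
  λ = (trace ± √Δ)/2 = (13 ± 5)/2,
  λ_1 = 9,  λ_2 = 4.

Step 4 — unit eigenvector for λ_1: solve (Sigma - λ_1 I)v = 0. First row:
  (8 - 9)·v_x + (2)·v_y = 0, i.e. (-1)·v_x + (2)·v_y = 0,
  so v ∝ (b, λ_1 - a) = (2, 1) = u.
  ||u|| = √((2)² + (1)²) = √(5) ≈ 2.2361,
  v_1 = u/||u|| ≈ (0.8944, 0.4472) (||v_1|| = 1).

λ_1 = 9,  λ_2 = 4;  v_1 ≈ (0.8944, 0.4472)


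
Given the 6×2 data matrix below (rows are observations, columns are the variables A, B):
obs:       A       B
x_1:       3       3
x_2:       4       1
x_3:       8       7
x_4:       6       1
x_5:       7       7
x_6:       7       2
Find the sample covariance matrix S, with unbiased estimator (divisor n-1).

Step 1 — column means:
  mean(A) = (3 + 4 + 8 + 6 + 7 + 7) / 6 = 35/6 = 5.8333
  mean(B) = (3 + 1 + 7 + 1 + 7 + 2) / 6 = 21/6 = 3.5

Step 2 — sample covariance S[i,j] = (1/(n-1)) · Σ_k (x_{k,i} - mean_i) · (x_{k,j} - mean_j), with n-1 = 5.
  S[A,A] = ((-2.8333)·(-2.8333) + (-1.8333)·(-1.8333) + (2.1667)·(2.1667) + (0.1667)·(0.1667) + (1.1667)·(1.1667) + (1.1667)·(1.1667)) / 5 = 18.8333/5 = 3.7667
  S[A,B] = ((-2.8333)·(-0.5) + (-1.8333)·(-2.5) + (2.1667)·(3.5) + (0.1667)·(-2.5) + (1.1667)·(3.5) + (1.1667)·(-1.5)) / 5 = 15.5/5 = 3.1
  S[B,B] = ((-0.5)·(-0.5) + (-2.5)·(-2.5) + (3.5)·(3.5) + (-2.5)·(-2.5) + (3.5)·(3.5) + (-1.5)·(-1.5)) / 5 = 39.5/5 = 7.9

S is symmetric (S[j,i] = S[i,j]). Assembling:

S = [[3.7667, 3.1],
 [3.1, 7.9]]


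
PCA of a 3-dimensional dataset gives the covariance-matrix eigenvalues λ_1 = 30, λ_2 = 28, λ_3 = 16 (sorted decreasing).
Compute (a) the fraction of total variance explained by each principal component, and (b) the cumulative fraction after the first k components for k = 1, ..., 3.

Step 1 — total variance = trace(Sigma) = Σ λ_i = 30 + 28 + 16 = 74.

Step 2 — fraction explained by component i = λ_i / Σ λ:
  PC1: 30/74 = 0.4054
  PC2: 28/74 = 0.3784
  PC3: 16/74 = 0.2162

Step 3 — cumulative fraction after k components = (λ_1 + ... + λ_k) / Σ λ:
  k = 1: 30/74 = 0.4054
  k = 2: (30 + 28)/74 = 58/74 = 0.7838
  k = 3: (30 + 28 + 16)/74 = 74/74 = 1

Summary (fraction, with percent):

explained: PC1 0.4054 (40.54%), PC2 0.3784 (37.84%), PC3 0.2162 (21.62%);  cumulative: 0.4054, 0.7838, 1


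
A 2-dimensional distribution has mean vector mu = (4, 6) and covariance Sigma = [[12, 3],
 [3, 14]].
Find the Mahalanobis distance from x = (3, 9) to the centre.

Step 1 — centre the observation: (x - mu) = (-1, 3).

Step 2 — invert Sigma. det(Sigma) = 12·14 - (3)² = 159.
  Sigma^{-1} = (1/det) · [[d, -b], [-b, a]] = [[0.0881, -0.0189],
 [-0.0189, 0.0755]].

Step 3 — form the quadratic (x - mu)^T · Sigma^{-1} · (x - mu):
  Sigma^{-1} · (x - mu) = (-0.1447, 0.2453).
  (x - mu)^T · [Sigma^{-1} · (x - mu)] = (-1)·(-0.1447) + (3)·(0.2453) = 0.8805.

Step 4 — take square root: d = √(0.8805) ≈ 0.9384.

d(x, mu) = √(0.8805) ≈ 0.9384


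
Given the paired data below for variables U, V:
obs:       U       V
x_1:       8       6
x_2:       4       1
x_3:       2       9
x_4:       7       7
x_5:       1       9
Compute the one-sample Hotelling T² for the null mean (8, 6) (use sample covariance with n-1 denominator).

Step 1 — sample mean vector:
  mean(U) = (8 + 4 + 2 + 7 + 1) / 5 = 22/5 = 4.4
  mean(V) = (6 + 1 + 9 + 7 + 9) / 5 = 32/5 = 6.4
  x̄ = (4.4, 6.4),  deviation x̄ - mu_0 = (4.4, 6.4) - (8, 6) = (-3.6, 0.4).

Step 2 — sample covariance matrix, S[i,j] = (1/(n-1)) · Σ_k (x_{k,i} - mean_i) · (x_{k,j} - mean_j), divisor n-1 = 4:
  S[U,U] = ((3.6)·(3.6) + (-0.4)·(-0.4) + (-2.4)·(-2.4) + (2.6)·(2.6) + (-3.4)·(-3.4)) / 4 = 37.2/4 = 9.3
  S[U,V] = ((3.6)·(-0.4) + (-0.4)·(-5.4) + (-2.4)·(2.6) + (2.6)·(0.6) + (-3.4)·(2.6)) / 4 = -12.8/4 = -3.2
  S[V,V] = ((-0.4)·(-0.4) + (-5.4)·(-5.4) + (2.6)·(2.6) + (0.6)·(0.6) + (2.6)·(2.6)) / 4 = 43.2/4 = 10.8
  S = [[9.3, -3.2],
 [-3.2, 10.8]].

Step 3 — invert S. det(S) = 9.3·10.8 - (-3.2)² = 90.2.
  S^{-1} = (1/det) · [[d, -b], [-b, a]] = [[0.1197, 0.0355],
 [0.0355, 0.1031]].

Step 4 — quadratic form (x̄ - mu_0)^T · S^{-1} · (x̄ - mu_0):
  S^{-1} · (x̄ - mu_0) = (-0.4169, -0.0865),
  (x̄ - mu_0)^T · [...] = (-3.6)·(-0.4169) + (0.4)·(-0.0865) = 1.4661.

Step 5 — scale by n: T² = 5 · 1.4661 = 7.3304.

T² ≈ 7.3304


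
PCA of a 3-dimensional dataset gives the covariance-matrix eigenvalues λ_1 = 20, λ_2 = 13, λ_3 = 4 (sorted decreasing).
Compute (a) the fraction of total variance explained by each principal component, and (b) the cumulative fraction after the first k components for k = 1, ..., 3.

Step 1 — total variance = trace(Sigma) = Σ λ_i = 20 + 13 + 4 = 37.

Step 2 — fraction explained by component i = λ_i / Σ λ:
  PC1: 20/37 = 0.5405
  PC2: 13/37 = 0.3514
  PC3: 4/37 = 0.1081

Step 3 — cumulative fraction after k components = (λ_1 + ... + λ_k) / Σ λ:
  k = 1: 20/37 = 0.5405
  k = 2: (20 + 13)/37 = 33/37 = 0.8919
  k = 3: (20 + 13 + 4)/37 = 37/37 = 1

Summary (fraction, with percent):

explained: PC1 0.5405 (54.05%), PC2 0.3514 (35.14%), PC3 0.1081 (10.81%);  cumulative: 0.5405, 0.8919, 1


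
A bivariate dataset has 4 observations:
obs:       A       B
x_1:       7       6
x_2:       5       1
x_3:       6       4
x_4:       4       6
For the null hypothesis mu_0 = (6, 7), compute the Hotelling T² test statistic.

Step 1 — sample mean vector:
  mean(A) = (7 + 5 + 6 + 4) / 4 = 22/4 = 5.5
  mean(B) = (6 + 1 + 4 + 6) / 4 = 17/4 = 4.25
  x̄ = (5.5, 4.25),  deviation x̄ - mu_0 = (5.5, 4.25) - (6, 7) = (-0.5, -2.75).

Step 2 — sample covariance matrix, S[i,j] = (1/(n-1)) · Σ_k (x_{k,i} - mean_i) · (x_{k,j} - mean_j), divisor n-1 = 3:
  S[A,A] = ((1.5)·(1.5) + (-0.5)·(-0.5) + (0.5)·(0.5) + (-1.5)·(-1.5)) / 3 = 5/3 = 1.6667
  S[A,B] = ((1.5)·(1.75) + (-0.5)·(-3.25) + (0.5)·(-0.25) + (-1.5)·(1.75)) / 3 = 1.5/3 = 0.5
  S[B,B] = ((1.75)·(1.75) + (-3.25)·(-3.25) + (-0.25)·(-0.25) + (1.75)·(1.75)) / 3 = 16.75/3 = 5.5833
  S = [[1.6667, 0.5],
 [0.5, 5.5833]].

Step 3 — invert S. det(S) = 1.6667·5.5833 - (0.5)² = 9.0556.
  S^{-1} = (1/det) · [[d, -b], [-b, a]] = [[0.6166, -0.0552],
 [-0.0552, 0.184]].

Step 4 — quadratic form (x̄ - mu_0)^T · S^{-1} · (x̄ - mu_0):
  S^{-1} · (x̄ - mu_0) = (-0.1564, -0.4785),
  (x̄ - mu_0)^T · [...] = (-0.5)·(-0.1564) + (-2.75)·(-0.4785) = 1.3942.

Step 5 — scale by n: T² = 4 · 1.3942 = 5.5767.

T² ≈ 5.5767


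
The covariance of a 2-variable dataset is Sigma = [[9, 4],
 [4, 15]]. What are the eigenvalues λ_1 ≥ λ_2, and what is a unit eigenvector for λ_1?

Step 1 — characteristic polynomial of 2×2 Sigma:
  det(Sigma - λI) = λ² - trace · λ + det = 0.
  trace = 9 + 15 = 24, det = 9·15 - (4)² = 119.
Step 2 — discriminant:
  Δ = trace² - 4·det = 576 - 476 = 100.
Step 3 — eigenvalues:
  λ = (trace ± √Δ)/2 = (24 ± 10)/2,
  λ_1 = 17,  λ_2 = 7.

Step 4 — unit eigenvector for λ_1: solve (Sigma - λ_1 I)v = 0. First row:
  (9 - 17)·v_x + (4)·v_y = 0, i.e. (-8)·v_x + (4)·v_y = 0,
  so v ∝ (b, λ_1 - a) = (4, 8) = u.
  ||u|| = √((4)² + (8)²) = √(80) ≈ 8.9443,
  v_1 = u/||u|| ≈ (0.4472, 0.8944) (||v_1|| = 1).

λ_1 = 17,  λ_2 = 7;  v_1 ≈ (0.4472, 0.8944)


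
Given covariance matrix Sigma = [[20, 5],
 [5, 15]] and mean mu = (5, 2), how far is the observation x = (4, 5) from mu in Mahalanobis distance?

Step 1 — centre the observation: (x - mu) = (-1, 3).

Step 2 — invert Sigma. det(Sigma) = 20·15 - (5)² = 275.
  Sigma^{-1} = (1/det) · [[d, -b], [-b, a]] = [[0.0545, -0.0182],
 [-0.0182, 0.0727]].

Step 3 — form the quadratic (x - mu)^T · Sigma^{-1} · (x - mu):
  Sigma^{-1} · (x - mu) = (-0.1091, 0.2364).
  (x - mu)^T · [Sigma^{-1} · (x - mu)] = (-1)·(-0.1091) + (3)·(0.2364) = 0.8182.

Step 4 — take square root: d = √(0.8182) ≈ 0.9045.

d(x, mu) = √(0.8182) ≈ 0.9045


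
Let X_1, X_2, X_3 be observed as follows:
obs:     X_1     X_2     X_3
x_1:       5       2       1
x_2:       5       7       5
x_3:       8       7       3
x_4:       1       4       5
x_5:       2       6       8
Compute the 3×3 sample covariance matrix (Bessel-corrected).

Step 1 — column means:
  mean(X_1) = (5 + 5 + 8 + 1 + 2) / 5 = 21/5 = 4.2
  mean(X_2) = (2 + 7 + 7 + 4 + 6) / 5 = 26/5 = 5.2
  mean(X_3) = (1 + 5 + 3 + 5 + 8) / 5 = 22/5 = 4.4

Step 2 — sample covariance S[i,j] = (1/(n-1)) · Σ_k (x_{k,i} - mean_i) · (x_{k,j} - mean_j), with n-1 = 4.
  S[X_1,X_1] = ((0.8)·(0.8) + (0.8)·(0.8) + (3.8)·(3.8) + (-3.2)·(-3.2) + (-2.2)·(-2.2)) / 4 = 30.8/4 = 7.7
  S[X_1,X_2] = ((0.8)·(-3.2) + (0.8)·(1.8) + (3.8)·(1.8) + (-3.2)·(-1.2) + (-2.2)·(0.8)) / 4 = 7.8/4 = 1.95
  S[X_1,X_3] = ((0.8)·(-3.4) + (0.8)·(0.6) + (3.8)·(-1.4) + (-3.2)·(0.6) + (-2.2)·(3.6)) / 4 = -17.4/4 = -4.35
  S[X_2,X_2] = ((-3.2)·(-3.2) + (1.8)·(1.8) + (1.8)·(1.8) + (-1.2)·(-1.2) + (0.8)·(0.8)) / 4 = 18.8/4 = 4.7
  S[X_2,X_3] = ((-3.2)·(-3.4) + (1.8)·(0.6) + (1.8)·(-1.4) + (-1.2)·(0.6) + (0.8)·(3.6)) / 4 = 11.6/4 = 2.9
  S[X_3,X_3] = ((-3.4)·(-3.4) + (0.6)·(0.6) + (-1.4)·(-1.4) + (0.6)·(0.6) + (3.6)·(3.6)) / 4 = 27.2/4 = 6.8

S is symmetric (S[j,i] = S[i,j]). Assembling:

S = [[7.7, 1.95, -4.35],
 [1.95, 4.7, 2.9],
 [-4.35, 2.9, 6.8]]
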